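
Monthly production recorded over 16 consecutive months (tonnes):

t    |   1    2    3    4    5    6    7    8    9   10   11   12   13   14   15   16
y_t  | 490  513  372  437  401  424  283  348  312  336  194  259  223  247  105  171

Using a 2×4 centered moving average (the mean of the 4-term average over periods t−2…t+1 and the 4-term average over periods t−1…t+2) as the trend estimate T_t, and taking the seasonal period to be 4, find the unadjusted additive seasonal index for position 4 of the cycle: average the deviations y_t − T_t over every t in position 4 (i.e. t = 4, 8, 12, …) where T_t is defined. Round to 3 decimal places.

Season position 4 occurs at t = 4, 8, 12 (where T_t is defined).
t=4: T_4 = 419.62500; y_4 − T_4 = 437 − 419.62500 = 17.37500
t=8: T_8 = 330.75000; y_8 − T_8 = 348 − 330.75000 = 17.25000
t=12: T_12 = 241.87500; y_12 − T_12 = 259 − 241.87500 = 17.12500
Mean deviation: (17.37500 + 17.25000 + 17.12500) / 3 = 17.250

17.250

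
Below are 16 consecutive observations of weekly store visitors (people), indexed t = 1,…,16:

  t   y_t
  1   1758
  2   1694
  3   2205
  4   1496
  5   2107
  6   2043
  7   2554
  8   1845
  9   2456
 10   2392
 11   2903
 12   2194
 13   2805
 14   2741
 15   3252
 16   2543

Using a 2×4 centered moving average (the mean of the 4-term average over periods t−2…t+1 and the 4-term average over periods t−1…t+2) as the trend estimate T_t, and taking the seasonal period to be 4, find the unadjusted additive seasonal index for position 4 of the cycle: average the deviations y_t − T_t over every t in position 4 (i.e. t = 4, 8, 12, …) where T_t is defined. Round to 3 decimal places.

Season position 4 occurs at t = 4, 8, 12 (where T_t is defined).
t=4: T_4 = 1919.12500; y_4 − T_4 = 1496 − 1919.12500 = -423.12500
t=8: T_8 = 2268.12500; y_8 − T_8 = 1845 − 2268.12500 = -423.12500
t=12: T_12 = 2617.12500; y_12 − T_12 = 2194 − 2617.12500 = -423.12500
Mean deviation: (-423.12500 + -423.12500 + -423.12500) / 3 = -423.125

-423.125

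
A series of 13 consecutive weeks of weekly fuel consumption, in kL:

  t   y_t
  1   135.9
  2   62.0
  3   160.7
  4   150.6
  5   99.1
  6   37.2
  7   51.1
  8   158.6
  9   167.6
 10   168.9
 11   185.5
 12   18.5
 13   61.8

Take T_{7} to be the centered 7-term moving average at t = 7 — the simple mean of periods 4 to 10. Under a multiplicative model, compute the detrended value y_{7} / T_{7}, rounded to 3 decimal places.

Trend T_7 = (150.6 + 99.1 + 37.2 + 51.1 + 158.6 + 167.6 + 168.9) / 7 = 833.1/7 = 119.01429
Ratio to trend: 51.1 / 119.01429 = 0.429

0.429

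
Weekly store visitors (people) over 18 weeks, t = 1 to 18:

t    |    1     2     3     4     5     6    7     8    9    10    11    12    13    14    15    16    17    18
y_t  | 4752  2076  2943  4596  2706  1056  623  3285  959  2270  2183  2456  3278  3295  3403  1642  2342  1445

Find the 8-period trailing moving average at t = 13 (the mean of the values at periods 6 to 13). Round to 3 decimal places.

2013.750

Sum of periods 6–13: 1056 + 623 + 3285 + 959 + 2270 + 2183 + 2456 + 3278 = 16110
Divide by 8: 16110 / 8 = 2013.750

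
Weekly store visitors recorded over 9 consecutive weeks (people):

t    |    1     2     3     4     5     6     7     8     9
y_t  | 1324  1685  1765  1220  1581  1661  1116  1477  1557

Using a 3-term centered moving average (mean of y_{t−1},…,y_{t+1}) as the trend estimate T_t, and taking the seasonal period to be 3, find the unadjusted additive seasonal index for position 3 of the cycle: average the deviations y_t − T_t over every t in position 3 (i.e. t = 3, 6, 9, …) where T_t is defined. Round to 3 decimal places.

Season position 3 occurs at t = 3, 6 (where T_t is defined).
t=3: T_3 = 1556.66667; y_3 − T_3 = 1765 − 1556.66667 = 208.33333
t=6: T_6 = 1452.66667; y_6 − T_6 = 1661 − 1452.66667 = 208.33333
Mean deviation: (208.33333 + 208.33333) / 2 = 208.333

208.333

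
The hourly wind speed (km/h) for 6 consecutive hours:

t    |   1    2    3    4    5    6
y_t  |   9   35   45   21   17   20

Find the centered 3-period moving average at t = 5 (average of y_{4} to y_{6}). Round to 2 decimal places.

19.33

Sum of periods 4–6: 21 + 17 + 20 = 58
Divide by 3: 58 / 3 = 19.33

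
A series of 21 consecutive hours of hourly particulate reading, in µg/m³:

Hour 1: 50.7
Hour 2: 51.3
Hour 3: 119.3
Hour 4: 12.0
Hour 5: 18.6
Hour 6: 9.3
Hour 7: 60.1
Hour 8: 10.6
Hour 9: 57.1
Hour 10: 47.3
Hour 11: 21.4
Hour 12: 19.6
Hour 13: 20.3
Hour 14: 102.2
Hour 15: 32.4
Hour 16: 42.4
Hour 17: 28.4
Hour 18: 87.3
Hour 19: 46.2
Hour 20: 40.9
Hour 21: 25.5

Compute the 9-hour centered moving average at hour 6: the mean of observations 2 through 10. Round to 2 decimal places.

Sum of periods 2–10: 51.3 + 119.3 + 12.0 + 18.6 + 9.3 + 60.1 + 10.6 + 57.1 + 47.3 = 385.6
Divide by 9: 385.6 / 9 = 42.84

42.84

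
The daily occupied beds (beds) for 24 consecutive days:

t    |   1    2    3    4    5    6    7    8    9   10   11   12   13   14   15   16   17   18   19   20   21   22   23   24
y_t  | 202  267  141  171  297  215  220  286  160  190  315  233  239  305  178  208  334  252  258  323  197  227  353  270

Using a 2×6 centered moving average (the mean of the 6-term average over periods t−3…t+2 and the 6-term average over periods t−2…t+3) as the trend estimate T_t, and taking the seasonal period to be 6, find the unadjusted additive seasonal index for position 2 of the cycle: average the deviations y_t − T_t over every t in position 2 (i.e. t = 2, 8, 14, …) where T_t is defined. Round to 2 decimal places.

Season position 2 occurs at t = 8, 14, 20 (where T_t is defined).
t=8: T_8 = 229.5000; y_8 − T_8 = 286 − 229.5000 = 56.5000
t=14: T_14 = 247.9167; y_14 − T_14 = 305 − 247.9167 = 57.0833
t=20: T_20 = 266.7500; y_20 − T_20 = 323 − 266.7500 = 56.2500
Mean deviation: (56.5000 + 57.0833 + 56.2500) / 3 = 56.61

56.61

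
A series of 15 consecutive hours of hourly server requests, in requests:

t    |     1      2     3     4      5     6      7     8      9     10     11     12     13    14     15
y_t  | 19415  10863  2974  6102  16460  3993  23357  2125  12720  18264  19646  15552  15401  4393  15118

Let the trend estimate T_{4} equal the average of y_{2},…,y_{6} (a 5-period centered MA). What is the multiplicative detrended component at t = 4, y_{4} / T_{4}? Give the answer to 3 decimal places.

Trend T_4 = (10863 + 2974 + 6102 + 16460 + 3993) / 5 = 40392/5 = 8078.40000
Ratio to trend: 6102 / 8078.40000 = 0.755

0.755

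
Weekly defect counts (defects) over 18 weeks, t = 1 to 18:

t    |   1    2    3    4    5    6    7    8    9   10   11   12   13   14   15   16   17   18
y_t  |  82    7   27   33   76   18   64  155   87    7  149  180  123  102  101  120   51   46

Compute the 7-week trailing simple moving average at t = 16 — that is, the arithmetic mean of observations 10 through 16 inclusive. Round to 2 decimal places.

Sum of periods 10–16: 7 + 149 + 180 + 123 + 102 + 101 + 120 = 782
Divide by 7: 782 / 7 = 111.71

111.71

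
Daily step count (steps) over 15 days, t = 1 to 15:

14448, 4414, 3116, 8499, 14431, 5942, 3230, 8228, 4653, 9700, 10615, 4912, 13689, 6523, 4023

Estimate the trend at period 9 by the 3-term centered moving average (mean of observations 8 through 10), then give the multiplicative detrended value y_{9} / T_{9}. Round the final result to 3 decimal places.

Trend T_9 = (8228 + 4653 + 9700) / 3 = 22581/3 = 7527.00000
Ratio to trend: 4653 / 7527.00000 = 0.618

0.618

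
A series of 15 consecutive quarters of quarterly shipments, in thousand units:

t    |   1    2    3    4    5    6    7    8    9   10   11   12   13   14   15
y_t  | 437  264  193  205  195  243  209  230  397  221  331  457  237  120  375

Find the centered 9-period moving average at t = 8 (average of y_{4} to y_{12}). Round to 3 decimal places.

276.444

Sum of periods 4–12: 205 + 195 + 243 + 209 + 230 + 397 + 221 + 331 + 457 = 2488
Divide by 9: 2488 / 9 = 276.444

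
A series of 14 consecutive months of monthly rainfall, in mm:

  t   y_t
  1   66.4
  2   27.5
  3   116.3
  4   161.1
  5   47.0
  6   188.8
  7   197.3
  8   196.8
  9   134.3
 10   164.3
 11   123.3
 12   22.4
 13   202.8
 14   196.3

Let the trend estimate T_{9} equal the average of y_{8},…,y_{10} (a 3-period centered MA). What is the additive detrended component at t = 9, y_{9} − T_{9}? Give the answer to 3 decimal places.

-30.833

Trend T_9 = (196.8 + 134.3 + 164.3) / 3 = 495.4/3 = 165.13333
Detrended value: 134.3 − 165.13333 = -30.833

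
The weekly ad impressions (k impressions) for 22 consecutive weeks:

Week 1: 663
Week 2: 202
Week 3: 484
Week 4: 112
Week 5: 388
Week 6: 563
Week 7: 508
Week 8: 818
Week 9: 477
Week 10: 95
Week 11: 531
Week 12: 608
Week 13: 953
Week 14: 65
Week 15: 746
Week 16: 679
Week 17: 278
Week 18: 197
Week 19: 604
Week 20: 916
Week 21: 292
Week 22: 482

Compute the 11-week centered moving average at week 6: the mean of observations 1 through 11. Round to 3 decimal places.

440.091

Sum of periods 1–11: 663 + 202 + 484 + 112 + 388 + 563 + 508 + 818 + 477 + 95 + 531 = 4841
Divide by 11: 4841 / 11 = 440.091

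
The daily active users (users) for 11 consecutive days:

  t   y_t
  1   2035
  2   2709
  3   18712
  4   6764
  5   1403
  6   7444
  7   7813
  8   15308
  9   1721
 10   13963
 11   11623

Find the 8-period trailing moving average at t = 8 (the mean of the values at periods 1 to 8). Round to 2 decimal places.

7773.50

Sum of periods 1–8: 2035 + 2709 + 18712 + 6764 + 1403 + 7444 + 7813 + 15308 = 62188
Divide by 8: 62188 / 8 = 7773.50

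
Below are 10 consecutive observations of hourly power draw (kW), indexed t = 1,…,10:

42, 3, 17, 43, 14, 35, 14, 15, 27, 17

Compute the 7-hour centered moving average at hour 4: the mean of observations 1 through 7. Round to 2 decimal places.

Sum of periods 1–7: 42 + 3 + 17 + 43 + 14 + 35 + 14 = 168
Divide by 7: 168 / 7 = 24.00

24.00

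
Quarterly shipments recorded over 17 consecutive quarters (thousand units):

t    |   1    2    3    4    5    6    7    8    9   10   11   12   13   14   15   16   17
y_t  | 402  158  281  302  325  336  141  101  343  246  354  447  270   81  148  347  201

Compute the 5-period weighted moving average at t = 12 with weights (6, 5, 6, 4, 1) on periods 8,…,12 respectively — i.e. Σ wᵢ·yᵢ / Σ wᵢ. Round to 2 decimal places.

Weighted sum: 6·101 + 5·343 + 6·246 + 4·354 + 1·447 = 606 + 1715 + 1476 + 1416 + 447 = 5660
Weight total: 6 + 5 + 6 + 4 + 1 = 22
WMA = 5660 / 22 = 257.27

257.27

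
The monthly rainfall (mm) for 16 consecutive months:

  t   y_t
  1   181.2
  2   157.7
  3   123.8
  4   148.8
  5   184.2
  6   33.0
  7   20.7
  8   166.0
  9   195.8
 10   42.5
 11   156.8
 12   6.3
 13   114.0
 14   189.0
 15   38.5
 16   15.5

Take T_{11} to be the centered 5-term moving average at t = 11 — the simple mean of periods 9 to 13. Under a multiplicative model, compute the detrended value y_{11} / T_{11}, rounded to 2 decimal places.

Trend T_11 = (195.8 + 42.5 + 156.8 + 6.3 + 114.0) / 5 = 515.4/5 = 103.0800
Ratio to trend: 156.8 / 103.0800 = 1.52

1.52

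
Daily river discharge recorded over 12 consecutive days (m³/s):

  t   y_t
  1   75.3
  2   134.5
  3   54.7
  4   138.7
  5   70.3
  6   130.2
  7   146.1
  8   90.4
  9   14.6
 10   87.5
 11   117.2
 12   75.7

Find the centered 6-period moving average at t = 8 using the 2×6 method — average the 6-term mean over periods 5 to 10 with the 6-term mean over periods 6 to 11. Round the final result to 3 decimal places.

93.758

Sum over 5–10: 70.3 + 130.2 + 146.1 + 90.4 + 14.6 + 87.5 = 539.1
Sum over 6–11: 130.2 + 146.1 + 90.4 + 14.6 + 87.5 + 117.2 = 586.0
CMA at t=8 = (539.1 + 586.0) / (2·6) = 1125.1 / 12 = 93.758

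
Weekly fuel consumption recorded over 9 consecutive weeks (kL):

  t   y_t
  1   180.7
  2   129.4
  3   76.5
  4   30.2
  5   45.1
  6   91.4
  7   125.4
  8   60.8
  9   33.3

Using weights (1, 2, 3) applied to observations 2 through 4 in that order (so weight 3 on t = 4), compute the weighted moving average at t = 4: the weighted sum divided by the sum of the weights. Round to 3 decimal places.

62.167

Weighted sum: 1·129.4 + 2·76.5 + 3·30.2 = 129.4 + 153.0 + 90.6 = 373.0
Weight total: 1 + 2 + 3 = 6
WMA = 373.0 / 6 = 62.167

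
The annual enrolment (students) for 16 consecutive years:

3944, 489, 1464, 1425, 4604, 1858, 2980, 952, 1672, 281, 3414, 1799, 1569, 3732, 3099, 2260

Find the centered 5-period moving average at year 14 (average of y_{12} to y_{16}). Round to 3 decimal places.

Sum of periods 12–16: 1799 + 1569 + 3732 + 3099 + 2260 = 12459
Divide by 5: 12459 / 5 = 2491.800

2491.800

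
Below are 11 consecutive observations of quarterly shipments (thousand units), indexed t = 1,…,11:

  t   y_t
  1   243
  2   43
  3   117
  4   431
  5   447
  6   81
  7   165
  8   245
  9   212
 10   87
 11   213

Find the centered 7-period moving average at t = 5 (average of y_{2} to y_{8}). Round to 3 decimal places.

Sum of periods 2–8: 43 + 117 + 431 + 447 + 81 + 165 + 245 = 1529
Divide by 7: 1529 / 7 = 218.429

218.429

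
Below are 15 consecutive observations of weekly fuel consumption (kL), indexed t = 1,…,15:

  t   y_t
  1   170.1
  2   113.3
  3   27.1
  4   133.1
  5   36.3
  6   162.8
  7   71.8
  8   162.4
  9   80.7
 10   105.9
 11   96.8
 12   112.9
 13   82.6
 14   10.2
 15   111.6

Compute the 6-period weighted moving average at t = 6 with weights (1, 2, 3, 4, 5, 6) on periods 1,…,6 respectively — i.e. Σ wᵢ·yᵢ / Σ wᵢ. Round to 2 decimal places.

103.27

Weighted sum: 1·170.1 + 2·113.3 + 3·27.1 + 4·133.1 + 5·36.3 + 6·162.8 = 170.1 + 226.6 + 81.3 + 532.4 + 181.5 + 976.8 = 2168.7
Weight total: 1 + 2 + 3 + 4 + 5 + 6 = 21
WMA = 2168.7 / 21 = 103.27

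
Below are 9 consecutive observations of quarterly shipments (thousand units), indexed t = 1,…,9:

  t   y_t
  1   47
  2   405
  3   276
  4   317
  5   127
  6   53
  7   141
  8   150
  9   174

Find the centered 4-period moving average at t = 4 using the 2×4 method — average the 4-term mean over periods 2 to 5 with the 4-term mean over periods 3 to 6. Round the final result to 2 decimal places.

237.25

Sum over 2–5: 405 + 276 + 317 + 127 = 1125
Sum over 3–6: 276 + 317 + 127 + 53 = 773
CMA at t=4 = (1125 + 773) / (2·4) = 1898 / 8 = 237.25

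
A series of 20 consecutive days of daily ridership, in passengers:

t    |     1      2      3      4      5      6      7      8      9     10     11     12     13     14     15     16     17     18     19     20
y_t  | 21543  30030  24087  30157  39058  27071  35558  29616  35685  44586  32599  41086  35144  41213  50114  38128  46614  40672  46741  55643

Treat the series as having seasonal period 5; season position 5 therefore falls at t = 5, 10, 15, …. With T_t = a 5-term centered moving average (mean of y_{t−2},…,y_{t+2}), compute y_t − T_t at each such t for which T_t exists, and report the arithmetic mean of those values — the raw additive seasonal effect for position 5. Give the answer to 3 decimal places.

7871.600

Season position 5 occurs at t = 5, 10, 15 (where T_t is defined).
t=5: T_5 = 31186.20000; y_5 − T_5 = 39058 − 31186.20000 = 7871.80000
t=10: T_10 = 36714.40000; y_10 − T_10 = 44586 − 36714.40000 = 7871.60000
t=15: T_15 = 42242.60000; y_15 − T_15 = 50114 − 42242.60000 = 7871.40000
Mean deviation: (7871.80000 + 7871.60000 + 7871.40000) / 3 = 7871.600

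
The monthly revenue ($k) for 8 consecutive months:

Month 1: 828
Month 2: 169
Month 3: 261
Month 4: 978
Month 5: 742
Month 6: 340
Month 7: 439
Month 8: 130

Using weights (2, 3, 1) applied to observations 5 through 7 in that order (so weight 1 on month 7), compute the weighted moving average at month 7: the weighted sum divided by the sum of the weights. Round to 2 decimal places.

490.50

Weighted sum: 2·742 + 3·340 + 1·439 = 1484 + 1020 + 439 = 2943
Weight total: 2 + 3 + 1 = 6
WMA = 2943 / 6 = 490.50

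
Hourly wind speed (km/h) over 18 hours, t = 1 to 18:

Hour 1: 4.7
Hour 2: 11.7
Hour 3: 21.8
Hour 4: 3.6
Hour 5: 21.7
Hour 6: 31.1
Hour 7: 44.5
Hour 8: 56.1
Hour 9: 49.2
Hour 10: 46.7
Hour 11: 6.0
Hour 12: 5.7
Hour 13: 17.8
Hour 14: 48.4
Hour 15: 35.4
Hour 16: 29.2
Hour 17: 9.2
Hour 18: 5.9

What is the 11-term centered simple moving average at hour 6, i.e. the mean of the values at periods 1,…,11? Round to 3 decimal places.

Sum of periods 1–11: 4.7 + 11.7 + 21.8 + 3.6 + 21.7 + 31.1 + 44.5 + 56.1 + 49.2 + 46.7 + 6.0 = 297.1
Divide by 11: 297.1 / 11 = 27.009

27.009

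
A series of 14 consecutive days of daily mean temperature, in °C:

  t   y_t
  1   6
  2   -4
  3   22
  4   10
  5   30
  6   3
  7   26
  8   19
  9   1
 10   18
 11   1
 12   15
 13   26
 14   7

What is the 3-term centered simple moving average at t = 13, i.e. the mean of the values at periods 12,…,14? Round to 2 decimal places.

Sum of periods 12–14: 15 + 26 + 7 = 48
Divide by 3: 48 / 3 = 16.00

16.00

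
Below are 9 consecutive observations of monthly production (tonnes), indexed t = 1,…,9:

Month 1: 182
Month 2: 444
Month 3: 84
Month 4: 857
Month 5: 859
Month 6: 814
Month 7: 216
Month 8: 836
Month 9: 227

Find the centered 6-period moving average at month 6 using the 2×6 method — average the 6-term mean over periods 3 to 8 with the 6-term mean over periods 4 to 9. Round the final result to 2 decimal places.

622.92

Sum over 3–8: 84 + 857 + 859 + 814 + 216 + 836 = 3666
Sum over 4–9: 857 + 859 + 814 + 216 + 836 + 227 = 3809
CMA at t=6 = (3666 + 3809) / (2·6) = 7475 / 12 = 622.92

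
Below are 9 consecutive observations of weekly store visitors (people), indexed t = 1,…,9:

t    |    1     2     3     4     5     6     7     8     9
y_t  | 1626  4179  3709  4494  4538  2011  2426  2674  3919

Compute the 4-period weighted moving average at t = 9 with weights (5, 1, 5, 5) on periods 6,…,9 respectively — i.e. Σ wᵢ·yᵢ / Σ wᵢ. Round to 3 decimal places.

2840.375

Weighted sum: 5·2011 + 1·2426 + 5·2674 + 5·3919 = 10055 + 2426 + 13370 + 19595 = 45446
Weight total: 5 + 1 + 5 + 5 = 16
WMA = 45446 / 16 = 2840.375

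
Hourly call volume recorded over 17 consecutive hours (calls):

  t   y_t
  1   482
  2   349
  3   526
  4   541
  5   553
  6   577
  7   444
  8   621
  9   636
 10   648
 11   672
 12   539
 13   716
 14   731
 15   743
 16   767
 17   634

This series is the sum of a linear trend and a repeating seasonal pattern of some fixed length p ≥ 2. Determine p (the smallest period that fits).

First differences y_{t+1} − y_t: -133, 177, 15, 12, 24, -133, 177, 15, 12, 24, -133, 177, …
The difference pattern repeats every 5 terms and not for any smaller step, so p = 5.

5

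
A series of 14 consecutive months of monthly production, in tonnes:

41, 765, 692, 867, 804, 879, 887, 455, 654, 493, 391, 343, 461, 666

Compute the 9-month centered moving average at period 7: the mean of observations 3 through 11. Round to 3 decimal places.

680.222

Sum of periods 3–11: 692 + 867 + 804 + 879 + 887 + 455 + 654 + 493 + 391 = 6122
Divide by 9: 6122 / 9 = 680.222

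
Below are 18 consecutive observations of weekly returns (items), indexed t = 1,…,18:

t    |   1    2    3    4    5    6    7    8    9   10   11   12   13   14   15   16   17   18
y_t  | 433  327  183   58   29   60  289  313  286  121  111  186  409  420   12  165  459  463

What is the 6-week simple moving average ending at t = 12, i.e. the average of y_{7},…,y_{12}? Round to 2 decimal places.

217.67

Sum of periods 7–12: 289 + 313 + 286 + 121 + 111 + 186 = 1306
Divide by 6: 1306 / 6 = 217.67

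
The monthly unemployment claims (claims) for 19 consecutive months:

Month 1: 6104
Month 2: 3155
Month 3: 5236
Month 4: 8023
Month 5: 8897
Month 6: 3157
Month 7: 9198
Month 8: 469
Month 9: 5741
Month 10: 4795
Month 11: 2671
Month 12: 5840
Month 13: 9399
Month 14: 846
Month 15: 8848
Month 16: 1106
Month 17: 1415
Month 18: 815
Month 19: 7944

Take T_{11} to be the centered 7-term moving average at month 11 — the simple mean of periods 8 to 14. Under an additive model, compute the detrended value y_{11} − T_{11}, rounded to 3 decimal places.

Trend T_11 = (469 + 5741 + 4795 + 2671 + 5840 + 9399 + 846) / 7 = 29761/7 = 4251.57143
Detrended value: 2671 − 4251.57143 = -1580.571

-1580.571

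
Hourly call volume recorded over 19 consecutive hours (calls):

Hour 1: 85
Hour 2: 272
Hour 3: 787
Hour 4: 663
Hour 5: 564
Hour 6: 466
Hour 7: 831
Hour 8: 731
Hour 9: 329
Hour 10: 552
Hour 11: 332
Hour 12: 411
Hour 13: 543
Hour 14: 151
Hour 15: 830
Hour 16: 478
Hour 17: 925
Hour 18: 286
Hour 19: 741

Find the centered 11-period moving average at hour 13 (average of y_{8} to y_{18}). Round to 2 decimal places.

506.18

Sum of periods 8–18: 731 + 329 + 552 + 332 + 411 + 543 + 151 + 830 + 478 + 925 + 286 = 5568
Divide by 11: 5568 / 11 = 506.18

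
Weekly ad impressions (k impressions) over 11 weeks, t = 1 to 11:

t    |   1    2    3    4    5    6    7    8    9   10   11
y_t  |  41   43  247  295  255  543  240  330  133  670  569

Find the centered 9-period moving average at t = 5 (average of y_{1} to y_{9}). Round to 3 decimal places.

Sum of periods 1–9: 41 + 43 + 247 + 295 + 255 + 543 + 240 + 330 + 133 = 2127
Divide by 9: 2127 / 9 = 236.333

236.333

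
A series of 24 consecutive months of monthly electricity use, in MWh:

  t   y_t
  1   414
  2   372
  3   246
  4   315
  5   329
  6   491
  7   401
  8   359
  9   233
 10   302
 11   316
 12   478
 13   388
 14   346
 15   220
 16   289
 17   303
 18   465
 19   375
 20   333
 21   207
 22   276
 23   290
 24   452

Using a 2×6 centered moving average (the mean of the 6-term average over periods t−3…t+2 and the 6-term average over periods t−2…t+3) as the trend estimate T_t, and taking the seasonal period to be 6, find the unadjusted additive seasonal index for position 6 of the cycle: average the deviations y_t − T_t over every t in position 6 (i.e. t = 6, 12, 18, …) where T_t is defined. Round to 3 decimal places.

135.250

Season position 6 occurs at t = 6, 12, 18 (where T_t is defined).
t=6: T_6 = 355.75000; y_6 − T_6 = 491 − 355.75000 = 135.25000
t=12: T_12 = 342.75000; y_12 − T_12 = 478 − 342.75000 = 135.25000
t=18: T_18 = 329.75000; y_18 − T_18 = 465 − 329.75000 = 135.25000
Mean deviation: (135.25000 + 135.25000 + 135.25000) / 3 = 135.250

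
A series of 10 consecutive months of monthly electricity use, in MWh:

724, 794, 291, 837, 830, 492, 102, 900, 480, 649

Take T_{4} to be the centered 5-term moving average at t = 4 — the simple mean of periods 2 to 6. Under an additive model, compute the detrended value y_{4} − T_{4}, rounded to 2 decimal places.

Trend T_4 = (794 + 291 + 837 + 830 + 492) / 5 = 3244/5 = 648.8000
Detrended value: 837 − 648.8000 = 188.20

188.20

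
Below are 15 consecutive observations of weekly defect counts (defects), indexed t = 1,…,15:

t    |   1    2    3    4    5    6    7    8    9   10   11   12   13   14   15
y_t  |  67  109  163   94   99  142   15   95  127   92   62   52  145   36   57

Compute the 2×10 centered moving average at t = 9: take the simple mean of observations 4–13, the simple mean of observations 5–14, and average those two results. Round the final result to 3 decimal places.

Sum over 4–13: 94 + 99 + 142 + 15 + 95 + 127 + 92 + 62 + 52 + 145 = 923
Sum over 5–14: 99 + 142 + 15 + 95 + 127 + 92 + 62 + 52 + 145 + 36 = 865
CMA at t=9 = (923 + 865) / (2·10) = 1788 / 20 = 89.400

89.400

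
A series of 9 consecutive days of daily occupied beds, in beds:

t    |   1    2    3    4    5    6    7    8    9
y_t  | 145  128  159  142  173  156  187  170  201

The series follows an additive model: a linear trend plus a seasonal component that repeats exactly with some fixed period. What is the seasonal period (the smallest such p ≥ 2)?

2

First differences y_{t+1} − y_t: -17, 31, -17, 31, -17, 31, …
The difference pattern repeats every 2 terms and not for any smaller step, so p = 2.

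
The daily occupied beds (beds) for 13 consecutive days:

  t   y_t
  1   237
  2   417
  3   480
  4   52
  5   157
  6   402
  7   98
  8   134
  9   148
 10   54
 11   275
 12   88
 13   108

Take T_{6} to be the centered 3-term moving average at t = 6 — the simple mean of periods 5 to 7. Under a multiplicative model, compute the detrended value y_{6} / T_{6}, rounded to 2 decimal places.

1.84

Trend T_6 = (157 + 402 + 98) / 3 = 657/3 = 219.0000
Ratio to trend: 402 / 219.0000 = 1.84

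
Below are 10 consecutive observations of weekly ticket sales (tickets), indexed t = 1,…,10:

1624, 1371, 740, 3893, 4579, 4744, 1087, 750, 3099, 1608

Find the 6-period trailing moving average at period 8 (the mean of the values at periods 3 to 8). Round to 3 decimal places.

2632.167

Sum of periods 3–8: 740 + 3893 + 4579 + 4744 + 1087 + 750 = 15793
Divide by 6: 15793 / 6 = 2632.167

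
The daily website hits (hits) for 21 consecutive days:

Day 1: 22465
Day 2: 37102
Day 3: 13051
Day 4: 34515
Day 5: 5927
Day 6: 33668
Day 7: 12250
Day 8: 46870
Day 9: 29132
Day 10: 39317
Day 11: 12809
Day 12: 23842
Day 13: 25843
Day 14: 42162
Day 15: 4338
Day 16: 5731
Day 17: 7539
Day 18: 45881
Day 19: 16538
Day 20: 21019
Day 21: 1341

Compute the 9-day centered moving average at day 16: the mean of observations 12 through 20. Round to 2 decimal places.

21432.56

Sum of periods 12–20: 23842 + 25843 + 42162 + 4338 + 5731 + 7539 + 45881 + 16538 + 21019 = 192893
Divide by 9: 192893 / 9 = 21432.56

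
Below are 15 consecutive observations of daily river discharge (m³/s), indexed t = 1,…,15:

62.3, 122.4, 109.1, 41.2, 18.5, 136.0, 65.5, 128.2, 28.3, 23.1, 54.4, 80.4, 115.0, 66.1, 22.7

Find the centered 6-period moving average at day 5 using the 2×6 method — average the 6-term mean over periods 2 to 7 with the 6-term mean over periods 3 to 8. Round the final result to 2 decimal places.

Sum over 2–7: 122.4 + 109.1 + 41.2 + 18.5 + 136.0 + 65.5 = 492.7
Sum over 3–8: 109.1 + 41.2 + 18.5 + 136.0 + 65.5 + 128.2 = 498.5
CMA at t=5 = (492.7 + 498.5) / (2·6) = 991.2 / 12 = 82.60

82.60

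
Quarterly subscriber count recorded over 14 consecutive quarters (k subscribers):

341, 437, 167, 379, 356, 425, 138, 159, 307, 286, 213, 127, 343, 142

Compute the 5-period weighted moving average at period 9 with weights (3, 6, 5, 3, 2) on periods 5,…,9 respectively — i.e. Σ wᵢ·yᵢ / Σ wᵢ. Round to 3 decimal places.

Weighted sum: 3·356 + 6·425 + 5·138 + 3·159 + 2·307 = 1068 + 2550 + 690 + 477 + 614 = 5399
Weight total: 3 + 6 + 5 + 3 + 2 = 19
WMA = 5399 / 19 = 284.158

284.158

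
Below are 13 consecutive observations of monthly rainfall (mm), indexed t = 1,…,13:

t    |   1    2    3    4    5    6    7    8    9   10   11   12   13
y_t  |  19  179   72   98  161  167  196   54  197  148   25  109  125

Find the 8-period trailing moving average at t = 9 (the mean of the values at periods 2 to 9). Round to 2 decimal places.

140.50

Sum of periods 2–9: 179 + 72 + 98 + 161 + 167 + 196 + 54 + 197 = 1124
Divide by 8: 1124 / 8 = 140.50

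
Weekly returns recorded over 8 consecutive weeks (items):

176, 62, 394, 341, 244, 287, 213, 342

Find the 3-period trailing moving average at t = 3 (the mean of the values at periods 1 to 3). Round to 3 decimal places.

210.667

Sum of periods 1–3: 176 + 62 + 394 = 632
Divide by 3: 632 / 3 = 210.667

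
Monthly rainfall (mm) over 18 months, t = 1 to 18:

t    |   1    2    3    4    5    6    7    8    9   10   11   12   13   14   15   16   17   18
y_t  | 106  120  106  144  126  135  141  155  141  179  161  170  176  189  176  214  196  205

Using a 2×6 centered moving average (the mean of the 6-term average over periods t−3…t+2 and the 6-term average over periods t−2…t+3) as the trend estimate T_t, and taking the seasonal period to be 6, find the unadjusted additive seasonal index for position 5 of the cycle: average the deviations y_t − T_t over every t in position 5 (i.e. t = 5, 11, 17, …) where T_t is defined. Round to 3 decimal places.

Season position 5 occurs at t = 5, 11 (where T_t is defined).
t=5: T_5 = 131.58333; y_5 − T_5 = 126 − 131.58333 = -5.58333
t=11: T_11 = 166.50000; y_11 − T_11 = 161 − 166.50000 = -5.50000
Mean deviation: (-5.58333 + -5.50000) / 2 = -5.542

-5.542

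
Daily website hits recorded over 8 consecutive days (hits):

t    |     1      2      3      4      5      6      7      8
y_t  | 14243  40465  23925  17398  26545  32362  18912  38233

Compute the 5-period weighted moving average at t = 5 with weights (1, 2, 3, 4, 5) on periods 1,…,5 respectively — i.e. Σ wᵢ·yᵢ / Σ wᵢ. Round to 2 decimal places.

24617.67

Weighted sum: 1·14243 + 2·40465 + 3·23925 + 4·17398 + 5·26545 = 14243 + 80930 + 71775 + 69592 + 132725 = 369265
Weight total: 1 + 2 + 3 + 4 + 5 = 15
WMA = 369265 / 15 = 24617.67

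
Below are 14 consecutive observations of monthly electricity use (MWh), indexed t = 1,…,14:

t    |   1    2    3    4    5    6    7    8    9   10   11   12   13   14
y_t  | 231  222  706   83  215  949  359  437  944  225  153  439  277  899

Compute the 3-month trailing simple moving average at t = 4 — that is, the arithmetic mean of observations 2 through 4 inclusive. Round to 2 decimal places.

Sum of periods 2–4: 222 + 706 + 83 = 1011
Divide by 3: 1011 / 3 = 337.00

337.00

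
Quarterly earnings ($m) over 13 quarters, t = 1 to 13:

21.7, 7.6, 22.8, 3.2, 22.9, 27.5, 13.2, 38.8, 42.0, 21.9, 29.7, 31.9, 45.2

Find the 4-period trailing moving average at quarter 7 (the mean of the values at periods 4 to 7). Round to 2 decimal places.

16.70

Sum of periods 4–7: 3.2 + 22.9 + 27.5 + 13.2 = 66.8
Divide by 4: 66.8 / 4 = 16.70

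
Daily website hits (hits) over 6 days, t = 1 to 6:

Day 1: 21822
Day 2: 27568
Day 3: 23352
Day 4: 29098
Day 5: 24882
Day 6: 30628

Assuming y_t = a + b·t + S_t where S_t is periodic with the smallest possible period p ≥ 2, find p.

First differences y_{t+1} − y_t: 5746, -4216, 5746, -4216, 5746, …
The difference pattern repeats every 2 terms and not for any smaller step, so p = 2.

2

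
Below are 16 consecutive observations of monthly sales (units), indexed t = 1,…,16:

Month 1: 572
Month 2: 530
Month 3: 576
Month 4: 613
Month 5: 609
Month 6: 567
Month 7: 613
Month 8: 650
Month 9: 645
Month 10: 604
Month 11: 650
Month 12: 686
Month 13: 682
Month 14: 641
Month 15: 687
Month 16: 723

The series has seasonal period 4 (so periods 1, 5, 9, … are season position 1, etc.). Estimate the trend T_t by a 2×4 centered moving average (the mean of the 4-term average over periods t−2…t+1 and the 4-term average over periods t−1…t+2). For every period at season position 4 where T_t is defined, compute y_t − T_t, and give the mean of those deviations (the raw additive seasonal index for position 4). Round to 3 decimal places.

26.292

Season position 4 occurs at t = 4, 8, 12 (where T_t is defined).
t=4: T_4 = 586.62500; y_4 − T_4 = 613 − 586.62500 = 26.37500
t=8: T_8 = 623.37500; y_8 − T_8 = 650 − 623.37500 = 26.62500
t=12: T_12 = 660.12500; y_12 − T_12 = 686 − 660.12500 = 25.87500
Mean deviation: (26.37500 + 26.62500 + 25.87500) / 3 = 26.292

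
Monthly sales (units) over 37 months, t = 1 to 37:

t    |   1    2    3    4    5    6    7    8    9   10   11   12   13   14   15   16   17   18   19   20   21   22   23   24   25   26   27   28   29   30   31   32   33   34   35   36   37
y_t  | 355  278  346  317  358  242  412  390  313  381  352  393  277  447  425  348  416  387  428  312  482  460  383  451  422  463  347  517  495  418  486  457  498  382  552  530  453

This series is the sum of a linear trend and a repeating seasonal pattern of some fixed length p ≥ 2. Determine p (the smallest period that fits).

First differences y_{t+1} − y_t: -77, 68, -29, 41, -116, 170, -22, -77, 68, -29, 41, -116, 170, -22, -77, 68, …
The difference pattern repeats every 7 terms and not for any smaller step, so p = 7.

7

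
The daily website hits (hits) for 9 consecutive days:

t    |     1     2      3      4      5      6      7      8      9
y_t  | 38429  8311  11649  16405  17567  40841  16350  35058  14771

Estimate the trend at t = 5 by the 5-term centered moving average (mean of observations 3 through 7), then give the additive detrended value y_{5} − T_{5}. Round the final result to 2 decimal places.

-2995.40

Trend T_5 = (11649 + 16405 + 17567 + 40841 + 16350) / 5 = 102812/5 = 20562.4000
Detrended value: 17567 − 20562.4000 = -2995.40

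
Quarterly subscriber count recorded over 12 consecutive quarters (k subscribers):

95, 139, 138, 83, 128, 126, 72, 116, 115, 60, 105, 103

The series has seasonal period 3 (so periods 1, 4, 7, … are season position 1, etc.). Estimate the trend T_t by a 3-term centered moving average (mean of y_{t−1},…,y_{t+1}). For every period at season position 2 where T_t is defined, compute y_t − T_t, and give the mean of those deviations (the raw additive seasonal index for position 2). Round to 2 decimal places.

15.33

Season position 2 occurs at t = 2, 5, 8, 11 (where T_t is defined).
t=2: T_2 = 124.0000; y_2 − T_2 = 139 − 124.0000 = 15.0000
t=5: T_5 = 112.3333; y_5 − T_5 = 128 − 112.3333 = 15.6667
t=8: T_8 = 101.0000; y_8 − T_8 = 116 − 101.0000 = 15.0000
t=11: T_11 = 89.3333; y_11 − T_11 = 105 − 89.3333 = 15.6667
Mean deviation: (15.0000 + 15.6667 + 15.0000 + 15.6667) / 4 = 15.33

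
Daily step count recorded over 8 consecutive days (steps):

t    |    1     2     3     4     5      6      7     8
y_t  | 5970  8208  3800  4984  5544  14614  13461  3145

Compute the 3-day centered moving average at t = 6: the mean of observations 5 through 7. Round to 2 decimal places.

Sum of periods 5–7: 5544 + 14614 + 13461 = 33619
Divide by 3: 33619 / 3 = 11206.33

11206.33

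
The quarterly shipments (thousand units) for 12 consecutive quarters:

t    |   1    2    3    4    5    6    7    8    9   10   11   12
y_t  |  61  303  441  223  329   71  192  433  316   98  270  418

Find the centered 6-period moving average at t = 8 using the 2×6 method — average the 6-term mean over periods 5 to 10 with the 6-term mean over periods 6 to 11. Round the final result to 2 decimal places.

234.92

Sum over 5–10: 329 + 71 + 192 + 433 + 316 + 98 = 1439
Sum over 6–11: 71 + 192 + 433 + 316 + 98 + 270 = 1380
CMA at t=8 = (1439 + 1380) / (2·6) = 2819 / 12 = 234.92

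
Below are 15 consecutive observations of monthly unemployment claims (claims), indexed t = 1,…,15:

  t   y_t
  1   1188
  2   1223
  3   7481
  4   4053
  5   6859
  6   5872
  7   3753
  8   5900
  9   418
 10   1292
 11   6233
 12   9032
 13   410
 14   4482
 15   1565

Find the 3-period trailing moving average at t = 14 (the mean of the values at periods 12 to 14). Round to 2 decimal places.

Sum of periods 12–14: 9032 + 410 + 4482 = 13924
Divide by 3: 13924 / 3 = 4641.33

4641.33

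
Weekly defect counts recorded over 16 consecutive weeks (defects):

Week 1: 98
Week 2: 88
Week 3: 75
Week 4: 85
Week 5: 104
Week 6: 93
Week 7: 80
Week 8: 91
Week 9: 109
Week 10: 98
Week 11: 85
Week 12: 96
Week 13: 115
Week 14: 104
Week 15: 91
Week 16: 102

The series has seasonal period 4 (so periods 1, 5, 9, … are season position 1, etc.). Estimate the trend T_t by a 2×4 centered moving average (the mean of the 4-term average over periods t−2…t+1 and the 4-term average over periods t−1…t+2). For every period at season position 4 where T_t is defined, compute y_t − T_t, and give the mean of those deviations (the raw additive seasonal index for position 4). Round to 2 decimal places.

-3.25

Season position 4 occurs at t = 4, 8, 12 (where T_t is defined).
t=4: T_4 = 88.6250; y_4 − T_4 = 85 − 88.6250 = -3.6250
t=8: T_8 = 93.8750; y_8 − T_8 = 91 − 93.8750 = -2.8750
t=12: T_12 = 99.2500; y_12 − T_12 = 96 − 99.2500 = -3.2500
Mean deviation: (-3.6250 + -2.8750 + -3.2500) / 3 = -3.25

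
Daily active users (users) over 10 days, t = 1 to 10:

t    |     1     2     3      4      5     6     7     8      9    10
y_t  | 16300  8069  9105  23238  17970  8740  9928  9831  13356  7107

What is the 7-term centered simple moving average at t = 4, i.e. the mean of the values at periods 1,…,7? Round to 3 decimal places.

Sum of periods 1–7: 16300 + 8069 + 9105 + 23238 + 17970 + 8740 + 9928 = 93350
Divide by 7: 93350 / 7 = 13335.714

13335.714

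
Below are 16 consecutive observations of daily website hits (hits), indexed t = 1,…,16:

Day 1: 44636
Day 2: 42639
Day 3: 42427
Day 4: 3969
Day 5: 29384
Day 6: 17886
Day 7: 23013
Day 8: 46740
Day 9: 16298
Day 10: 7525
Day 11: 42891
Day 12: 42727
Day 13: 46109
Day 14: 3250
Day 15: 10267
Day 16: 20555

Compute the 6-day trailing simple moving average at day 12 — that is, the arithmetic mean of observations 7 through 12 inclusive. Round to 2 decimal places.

29865.67

Sum of periods 7–12: 23013 + 46740 + 16298 + 7525 + 42891 + 42727 = 179194
Divide by 6: 179194 / 6 = 29865.67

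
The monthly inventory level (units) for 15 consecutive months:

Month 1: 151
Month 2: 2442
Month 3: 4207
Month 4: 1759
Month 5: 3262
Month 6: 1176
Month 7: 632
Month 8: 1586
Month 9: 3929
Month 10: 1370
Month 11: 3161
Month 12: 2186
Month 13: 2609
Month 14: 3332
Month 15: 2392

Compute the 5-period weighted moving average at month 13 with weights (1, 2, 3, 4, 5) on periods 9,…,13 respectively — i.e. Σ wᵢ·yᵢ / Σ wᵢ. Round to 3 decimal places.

Weighted sum: 1·3929 + 2·1370 + 3·3161 + 4·2186 + 5·2609 = 3929 + 2740 + 9483 + 8744 + 13045 = 37941
Weight total: 1 + 2 + 3 + 4 + 5 = 15
WMA = 37941 / 15 = 2529.400

2529.400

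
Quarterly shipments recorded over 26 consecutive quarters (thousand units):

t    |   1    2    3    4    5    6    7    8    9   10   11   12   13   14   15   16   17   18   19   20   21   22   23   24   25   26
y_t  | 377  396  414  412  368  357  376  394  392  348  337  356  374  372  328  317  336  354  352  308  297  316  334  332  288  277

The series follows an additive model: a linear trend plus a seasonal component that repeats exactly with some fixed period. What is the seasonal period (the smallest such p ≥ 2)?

5

First differences y_{t+1} − y_t: 19, 18, -2, -44, -11, 19, 18, -2, -44, -11, 19, 18, …
The difference pattern repeats every 5 terms and not for any smaller step, so p = 5.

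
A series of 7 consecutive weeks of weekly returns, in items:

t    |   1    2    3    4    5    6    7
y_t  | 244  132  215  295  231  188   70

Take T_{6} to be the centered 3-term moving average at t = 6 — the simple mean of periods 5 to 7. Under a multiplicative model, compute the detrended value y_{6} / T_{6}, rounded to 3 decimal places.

Trend T_6 = (231 + 188 + 70) / 3 = 489/3 = 163.00000
Ratio to trend: 188 / 163.00000 = 1.153

1.153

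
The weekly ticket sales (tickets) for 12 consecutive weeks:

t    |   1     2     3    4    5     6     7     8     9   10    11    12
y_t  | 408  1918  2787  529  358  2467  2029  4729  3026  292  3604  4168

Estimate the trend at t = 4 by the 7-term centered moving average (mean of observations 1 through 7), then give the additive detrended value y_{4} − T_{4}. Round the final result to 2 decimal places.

Trend T_4 = (408 + 1918 + 2787 + 529 + 358 + 2467 + 2029) / 7 = 10496/7 = 1499.4286
Detrended value: 529 − 1499.4286 = -970.43

-970.43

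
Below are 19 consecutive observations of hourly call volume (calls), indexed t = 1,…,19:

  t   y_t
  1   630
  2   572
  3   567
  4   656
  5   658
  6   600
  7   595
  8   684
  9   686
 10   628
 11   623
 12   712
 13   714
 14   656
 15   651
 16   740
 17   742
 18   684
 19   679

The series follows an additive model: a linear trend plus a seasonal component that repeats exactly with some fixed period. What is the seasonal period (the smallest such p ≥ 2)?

4

First differences y_{t+1} − y_t: -58, -5, 89, 2, -58, -5, 89, 2, -58, -5, …
The difference pattern repeats every 4 terms and not for any smaller step, so p = 4.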